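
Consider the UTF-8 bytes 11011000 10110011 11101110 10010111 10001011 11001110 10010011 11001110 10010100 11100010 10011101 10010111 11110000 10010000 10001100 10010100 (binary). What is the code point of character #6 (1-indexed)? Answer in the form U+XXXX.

Offset 0: leading byte 0xD8 = 11011000 → 2-byte char #1 = D8 B3.
Offset 2: leading byte 0xEE = 11101110 → 3-byte char #2 = EE 97 8B.
Offset 5: leading byte 0xCE = 11001110 → 2-byte char #3 = CE 93.
Offset 7: leading byte 0xCE = 11001110 → 2-byte char #4 = CE 94.
Offset 9: leading byte 0xE2 = 11100010 → 3-byte char #5 = E2 9D 97.
Offset 12: leading byte 0xF0 = 11110000 → 4-byte char #6 = F0 90 8C 94.
Leading byte 0xF0 = 11110000 matches 11110xxx → 4-byte sequence.
Byte 1: 0xF0 = 11110000, payload 000 (3 bits).
Byte 2: 0x90 = 10010000 (10xxxxxx ✓), payload 010000.
Byte 3: 0x8C = 10001100 (10xxxxxx ✓), payload 001100.
Byte 4: 0x94 = 10010100 (10xxxxxx ✓), payload 010100.
Concatenate: 000010000001100010100 = 0x10314 (21 bits → U+10314).

U+10314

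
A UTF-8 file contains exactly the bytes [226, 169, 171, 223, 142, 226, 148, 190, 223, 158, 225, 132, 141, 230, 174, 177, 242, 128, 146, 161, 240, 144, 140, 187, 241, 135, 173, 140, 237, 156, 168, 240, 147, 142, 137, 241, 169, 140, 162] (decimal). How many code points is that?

12

Byte at offset 0: 0xE2 = 11100010 → 3-byte char (#1). Advance 3.
Byte at offset 3: 0xDF = 11011111 → 2-byte char (#2). Advance 2.
Byte at offset 5: 0xE2 = 11100010 → 3-byte char (#3). Advance 3.
Byte at offset 8: 0xDF = 11011111 → 2-byte char (#4). Advance 2.
Byte at offset 10: 0xE1 = 11100001 → 3-byte char (#5). Advance 3.
Byte at offset 13: 0xE6 = 11100110 → 3-byte char (#6). Advance 3.
Byte at offset 16: 0xF2 = 11110010 → 4-byte char (#7). Advance 4.
Byte at offset 20: 0xF0 = 11110000 → 4-byte char (#8). Advance 4.
Byte at offset 24: 0xF1 = 11110001 → 4-byte char (#9). Advance 4.
Byte at offset 28: 0xED = 11101101 → 3-byte char (#10). Advance 3.
Byte at offset 31: 0xF0 = 11110000 → 4-byte char (#11). Advance 4.
Byte at offset 35: 0xF1 = 11110001 → 4-byte char (#12). Advance 4.
Reached end at offset 39 after 12 code points.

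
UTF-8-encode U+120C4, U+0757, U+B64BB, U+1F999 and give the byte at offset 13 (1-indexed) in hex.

1-indexed offset 13 is 0-indexed offset 12.
U+120C4 → 4-byte form F0 92 83 84 at offsets 0–3.
U+0757 → 2-byte form DD 97 at offsets 4–5.
U+B64BB → 4-byte form F2 B6 92 BB at offsets 6–9.
U+1F999 → 4-byte form F0 9F A6 99 at offsets 10–13.
Offset 12 falls in char 4's range; it's byte 3 of F0 9F A6 99 = 0xA6.

0xA6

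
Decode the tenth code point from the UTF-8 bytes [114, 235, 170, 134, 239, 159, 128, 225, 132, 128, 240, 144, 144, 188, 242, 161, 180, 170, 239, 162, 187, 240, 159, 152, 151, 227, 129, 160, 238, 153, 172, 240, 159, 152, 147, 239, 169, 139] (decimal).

Offset 0: leading byte 0x72 = 01110010 → 1-byte char #1 = 72.
Offset 1: leading byte 0xEB = 11101011 → 3-byte char #2 = EB AA 86.
Offset 4: leading byte 0xEF = 11101111 → 3-byte char #3 = EF 9F 80.
Offset 7: leading byte 0xE1 = 11100001 → 3-byte char #4 = E1 84 80.
Offset 10: leading byte 0xF0 = 11110000 → 4-byte char #5 = F0 90 90 BC.
Offset 14: leading byte 0xF2 = 11110010 → 4-byte char #6 = F2 A1 B4 AA.
Offset 18: leading byte 0xEF = 11101111 → 3-byte char #7 = EF A2 BB.
Offset 21: leading byte 0xF0 = 11110000 → 4-byte char #8 = F0 9F 98 97.
Offset 25: leading byte 0xE3 = 11100011 → 3-byte char #9 = E3 81 A0.
Offset 28: leading byte 0xEE = 11101110 → 3-byte char #10 = EE 99 AC.
Leading byte 0xEE = 11101110 matches 1110xxxx → 3-byte sequence.
Byte 1: 0xEE = 11101110, payload 1110 (4 bits).
Byte 2: 0x99 = 10011001 (10xxxxxx ✓), payload 011001.
Byte 3: 0xAC = 10101100 (10xxxxxx ✓), payload 101100.
Concatenate: 1110011001101100 = 0xE66C (16 bits → U+E66C).

U+E66C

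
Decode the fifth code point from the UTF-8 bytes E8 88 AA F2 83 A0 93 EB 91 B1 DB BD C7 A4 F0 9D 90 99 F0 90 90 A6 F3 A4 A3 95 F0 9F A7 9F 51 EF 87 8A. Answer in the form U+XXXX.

Offset 0: leading byte 0xE8 = 11101000 → 3-byte char #1 = E8 88 AA.
Offset 3: leading byte 0xF2 = 11110010 → 4-byte char #2 = F2 83 A0 93.
Offset 7: leading byte 0xEB = 11101011 → 3-byte char #3 = EB 91 B1.
Offset 10: leading byte 0xDB = 11011011 → 2-byte char #4 = DB BD.
Offset 12: leading byte 0xC7 = 11000111 → 2-byte char #5 = C7 A4.
Leading byte 0xC7 = 11000111 matches 110xxxxx → 2-byte sequence.
Byte 1: 0xC7 = 11000111, payload 00111 (5 bits).
Byte 2: 0xA4 = 10100100 (10xxxxxx ✓), payload 100100.
Concatenate: 00111100100 = 0x1E4 (11 bits → U+01E4).

U+01E4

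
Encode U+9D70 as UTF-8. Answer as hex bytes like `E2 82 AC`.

E9 B5 B0

U+9D70 = 0x9D70 = 40304 decimal. In range U+0800–U+FFFF → 3-byte form: 1110xxxx 10xxxxxx 10xxxxxx.
Binary (16 bits): 1001110101110000.
Split 4+6+6: 1001 | 110101 | 110000.
Byte 1: 11101001 = 0xE9.
Byte 2: 10110101 = 0xB5.
Byte 3: 10110000 = 0xB0.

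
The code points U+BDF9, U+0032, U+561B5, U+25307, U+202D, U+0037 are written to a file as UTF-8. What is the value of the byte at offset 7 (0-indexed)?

0xB5

U+BDF9 → 3-byte form EB B7 B9 at offsets 0–2.
U+0032 → 1-byte form 32 at offsets 3–3.
U+561B5 → 4-byte form F1 96 86 B5 at offsets 4–7.
Offset 7 falls in char 3's range; it's byte 4 of F1 96 86 B5 = 0xB5.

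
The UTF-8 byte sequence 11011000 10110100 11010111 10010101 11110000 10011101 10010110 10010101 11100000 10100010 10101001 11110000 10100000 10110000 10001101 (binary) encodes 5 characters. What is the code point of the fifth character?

Offset 0: leading byte 0xD8 = 11011000 → 2-byte char #1 = D8 B4.
Offset 2: leading byte 0xD7 = 11010111 → 2-byte char #2 = D7 95.
Offset 4: leading byte 0xF0 = 11110000 → 4-byte char #3 = F0 9D 96 95.
Offset 8: leading byte 0xE0 = 11100000 → 3-byte char #4 = E0 A2 A9.
Offset 11: leading byte 0xF0 = 11110000 → 4-byte char #5 = F0 A0 B0 8D.
Leading byte 0xF0 = 11110000 matches 11110xxx → 4-byte sequence.
Byte 1: 0xF0 = 11110000, payload 000 (3 bits).
Byte 2: 0xA0 = 10100000 (10xxxxxx ✓), payload 100000.
Byte 3: 0xB0 = 10110000 (10xxxxxx ✓), payload 110000.
Byte 4: 0x8D = 10001101 (10xxxxxx ✓), payload 001101.
Concatenate: 000100000110000001101 = 0x20C0D (21 bits → U+20C0D).

U+20C0D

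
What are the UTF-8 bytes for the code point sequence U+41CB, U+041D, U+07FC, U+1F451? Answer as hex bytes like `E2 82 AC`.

U+41CB: 3-byte form → E4 87 8B.
U+041D: 2-byte form → D0 9D.
U+07FC: 2-byte form → DF BC.
U+1F451: 4-byte form → F0 9F 91 91.
Concatenated (11 bytes): E4 87 8B D0 9D DF BC F0 9F 91 91.

E4 87 8B D0 9D DF BC F0 9F 91 91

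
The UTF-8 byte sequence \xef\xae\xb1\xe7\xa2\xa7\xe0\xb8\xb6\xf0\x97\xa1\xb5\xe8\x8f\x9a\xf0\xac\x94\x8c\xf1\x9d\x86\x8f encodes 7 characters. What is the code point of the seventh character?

Offset 0: leading byte 0xEF = 11101111 → 3-byte char #1 = EF AE B1.
Offset 3: leading byte 0xE7 = 11100111 → 3-byte char #2 = E7 A2 A7.
Offset 6: leading byte 0xE0 = 11100000 → 3-byte char #3 = E0 B8 B6.
Offset 9: leading byte 0xF0 = 11110000 → 4-byte char #4 = F0 97 A1 B5.
Offset 13: leading byte 0xE8 = 11101000 → 3-byte char #5 = E8 8F 9A.
Offset 16: leading byte 0xF0 = 11110000 → 4-byte char #6 = F0 AC 94 8C.
Offset 20: leading byte 0xF1 = 11110001 → 4-byte char #7 = F1 9D 86 8F.
Leading byte 0xF1 = 11110001 matches 11110xxx → 4-byte sequence.
Byte 1: 0xF1 = 11110001, payload 001 (3 bits).
Byte 2: 0x9D = 10011101 (10xxxxxx ✓), payload 011101.
Byte 3: 0x86 = 10000110 (10xxxxxx ✓), payload 000110.
Byte 4: 0x8F = 10001111 (10xxxxxx ✓), payload 001111.
Concatenate: 001011101000110001111 = 0x5D18F (21 bits → U+5D18F).

U+5D18F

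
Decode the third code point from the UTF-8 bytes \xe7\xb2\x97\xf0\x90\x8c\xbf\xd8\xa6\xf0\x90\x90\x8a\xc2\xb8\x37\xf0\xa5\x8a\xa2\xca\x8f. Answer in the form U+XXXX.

Offset 0: leading byte 0xE7 = 11100111 → 3-byte char #1 = E7 B2 97.
Offset 3: leading byte 0xF0 = 11110000 → 4-byte char #2 = F0 90 8C BF.
Offset 7: leading byte 0xD8 = 11011000 → 2-byte char #3 = D8 A6.
Leading byte 0xD8 = 11011000 matches 110xxxxx → 2-byte sequence.
Byte 1: 0xD8 = 11011000, payload 11000 (5 bits).
Byte 2: 0xA6 = 10100110 (10xxxxxx ✓), payload 100110.
Concatenate: 11000100110 = 0x626 (11 bits → U+0626).

U+0626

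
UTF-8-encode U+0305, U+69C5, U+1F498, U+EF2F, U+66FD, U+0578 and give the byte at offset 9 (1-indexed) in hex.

0x98

1-indexed offset 9 is 0-indexed offset 8.
U+0305 → 2-byte form CC 85 at offsets 0–1.
U+69C5 → 3-byte form E6 A7 85 at offsets 2–4.
U+1F498 → 4-byte form F0 9F 92 98 at offsets 5–8.
Offset 8 falls in char 3's range; it's byte 4 of F0 9F 92 98 = 0x98.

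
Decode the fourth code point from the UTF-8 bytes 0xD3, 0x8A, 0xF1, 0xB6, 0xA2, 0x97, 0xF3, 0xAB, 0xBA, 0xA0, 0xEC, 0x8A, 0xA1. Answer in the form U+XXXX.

U+C2A1

Offset 0: leading byte 0xD3 = 11010011 → 2-byte char #1 = D3 8A.
Offset 2: leading byte 0xF1 = 11110001 → 4-byte char #2 = F1 B6 A2 97.
Offset 6: leading byte 0xF3 = 11110011 → 4-byte char #3 = F3 AB BA A0.
Offset 10: leading byte 0xEC = 11101100 → 3-byte char #4 = EC 8A A1.
Leading byte 0xEC = 11101100 matches 1110xxxx → 3-byte sequence.
Byte 1: 0xEC = 11101100, payload 1100 (4 bits).
Byte 2: 0x8A = 10001010 (10xxxxxx ✓), payload 001010.
Byte 3: 0xA1 = 10100001 (10xxxxxx ✓), payload 100001.
Concatenate: 1100001010100001 = 0xC2A1 (16 bits → U+C2A1).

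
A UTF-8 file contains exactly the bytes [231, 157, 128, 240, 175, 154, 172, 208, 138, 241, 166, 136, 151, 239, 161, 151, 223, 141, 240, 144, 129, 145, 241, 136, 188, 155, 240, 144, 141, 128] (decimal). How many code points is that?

9

Byte at offset 0: 0xE7 = 11100111 → 3-byte char (#1). Advance 3.
Byte at offset 3: 0xF0 = 11110000 → 4-byte char (#2). Advance 4.
Byte at offset 7: 0xD0 = 11010000 → 2-byte char (#3). Advance 2.
Byte at offset 9: 0xF1 = 11110001 → 4-byte char (#4). Advance 4.
Byte at offset 13: 0xEF = 11101111 → 3-byte char (#5). Advance 3.
Byte at offset 16: 0xDF = 11011111 → 2-byte char (#6). Advance 2.
Byte at offset 18: 0xF0 = 11110000 → 4-byte char (#7). Advance 4.
Byte at offset 22: 0xF1 = 11110001 → 4-byte char (#8). Advance 4.
Byte at offset 26: 0xF0 = 11110000 → 4-byte char (#9). Advance 4.
Reached end at offset 30 after 9 code points.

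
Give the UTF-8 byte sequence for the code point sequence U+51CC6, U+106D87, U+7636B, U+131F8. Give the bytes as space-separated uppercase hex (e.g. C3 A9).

F1 91 B3 86 F4 86 B6 87 F1 B6 8D AB F0 93 87 B8

U+51CC6: 4-byte form → F1 91 B3 86.
U+106D87: 4-byte form → F4 86 B6 87.
U+7636B: 4-byte form → F1 B6 8D AB.
U+131F8: 4-byte form → F0 93 87 B8.
Concatenated (16 bytes): F1 91 B3 86 F4 86 B6 87 F1 B6 8D AB F0 93 87 B8.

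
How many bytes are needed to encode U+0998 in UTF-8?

U+0998 = 0x998. UTF-8 uses 1 byte below 0x80, 2 below 0x800, 3 below 0x10000, 4 up to 0x10FFFF. 0x998 is in U+0800–U+FFFF → 3 bytes.

3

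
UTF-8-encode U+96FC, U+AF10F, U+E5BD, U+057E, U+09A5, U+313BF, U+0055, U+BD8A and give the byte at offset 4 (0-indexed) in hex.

0xAF

U+96FC → 3-byte form E9 9B BC at offsets 0–2.
U+AF10F → 4-byte form F2 AF 84 8F at offsets 3–6.
Offset 4 falls in char 2's range; it's byte 2 of F2 AF 84 8F = 0xAF.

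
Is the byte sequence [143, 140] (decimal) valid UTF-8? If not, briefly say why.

Byte 0x8F = 10001111 has the form 10xxxxxx — a continuation byte — but there is no preceding leading byte.

invalid (continuation byte with no leading byte)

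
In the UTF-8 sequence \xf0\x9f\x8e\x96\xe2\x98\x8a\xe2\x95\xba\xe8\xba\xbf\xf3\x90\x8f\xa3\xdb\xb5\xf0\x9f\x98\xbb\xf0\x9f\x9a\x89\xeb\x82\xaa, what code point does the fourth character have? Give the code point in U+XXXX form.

U+8EBF

Offset 0: leading byte 0xF0 = 11110000 → 4-byte char #1 = F0 9F 8E 96.
Offset 4: leading byte 0xE2 = 11100010 → 3-byte char #2 = E2 98 8A.
Offset 7: leading byte 0xE2 = 11100010 → 3-byte char #3 = E2 95 BA.
Offset 10: leading byte 0xE8 = 11101000 → 3-byte char #4 = E8 BA BF.
Leading byte 0xE8 = 11101000 matches 1110xxxx → 3-byte sequence.
Byte 1: 0xE8 = 11101000, payload 1000 (4 bits).
Byte 2: 0xBA = 10111010 (10xxxxxx ✓), payload 111010.
Byte 3: 0xBF = 10111111 (10xxxxxx ✓), payload 111111.
Concatenate: 1000111010111111 = 0x8EBF (16 bits → U+8EBF).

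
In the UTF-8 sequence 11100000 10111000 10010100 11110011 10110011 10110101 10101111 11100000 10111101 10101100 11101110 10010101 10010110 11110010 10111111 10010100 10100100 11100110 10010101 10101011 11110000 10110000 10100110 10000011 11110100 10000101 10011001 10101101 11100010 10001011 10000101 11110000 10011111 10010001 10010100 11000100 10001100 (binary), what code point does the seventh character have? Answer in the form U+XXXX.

Offset 0: leading byte 0xE0 = 11100000 → 3-byte char #1 = E0 B8 94.
Offset 3: leading byte 0xF3 = 11110011 → 4-byte char #2 = F3 B3 B5 AF.
Offset 7: leading byte 0xE0 = 11100000 → 3-byte char #3 = E0 BD AC.
Offset 10: leading byte 0xEE = 11101110 → 3-byte char #4 = EE 95 96.
Offset 13: leading byte 0xF2 = 11110010 → 4-byte char #5 = F2 BF 94 A4.
Offset 17: leading byte 0xE6 = 11100110 → 3-byte char #6 = E6 95 AB.
Offset 20: leading byte 0xF0 = 11110000 → 4-byte char #7 = F0 B0 A6 83.
Leading byte 0xF0 = 11110000 matches 11110xxx → 4-byte sequence.
Byte 1: 0xF0 = 11110000, payload 000 (3 bits).
Byte 2: 0xB0 = 10110000 (10xxxxxx ✓), payload 110000.
Byte 3: 0xA6 = 10100110 (10xxxxxx ✓), payload 100110.
Byte 4: 0x83 = 10000011 (10xxxxxx ✓), payload 000011.
Concatenate: 000110000100110000011 = 0x30983 (21 bits → U+30983).

U+30983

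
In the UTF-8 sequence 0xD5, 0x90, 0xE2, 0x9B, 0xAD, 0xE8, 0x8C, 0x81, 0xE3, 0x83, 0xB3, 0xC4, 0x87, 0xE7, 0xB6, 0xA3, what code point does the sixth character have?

Offset 0: leading byte 0xD5 = 11010101 → 2-byte char #1 = D5 90.
Offset 2: leading byte 0xE2 = 11100010 → 3-byte char #2 = E2 9B AD.
Offset 5: leading byte 0xE8 = 11101000 → 3-byte char #3 = E8 8C 81.
Offset 8: leading byte 0xE3 = 11100011 → 3-byte char #4 = E3 83 B3.
Offset 11: leading byte 0xC4 = 11000100 → 2-byte char #5 = C4 87.
Offset 13: leading byte 0xE7 = 11100111 → 3-byte char #6 = E7 B6 A3.
Leading byte 0xE7 = 11100111 matches 1110xxxx → 3-byte sequence.
Byte 1: 0xE7 = 11100111, payload 0111 (4 bits).
Byte 2: 0xB6 = 10110110 (10xxxxxx ✓), payload 110110.
Byte 3: 0xA3 = 10100011 (10xxxxxx ✓), payload 100011.
Concatenate: 0111110110100011 = 0x7DA3 (16 bits → U+7DA3).

U+7DA3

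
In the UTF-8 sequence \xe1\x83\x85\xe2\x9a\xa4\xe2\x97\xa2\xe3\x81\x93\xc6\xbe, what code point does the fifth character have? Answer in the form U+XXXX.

Offset 0: leading byte 0xE1 = 11100001 → 3-byte char #1 = E1 83 85.
Offset 3: leading byte 0xE2 = 11100010 → 3-byte char #2 = E2 9A A4.
Offset 6: leading byte 0xE2 = 11100010 → 3-byte char #3 = E2 97 A2.
Offset 9: leading byte 0xE3 = 11100011 → 3-byte char #4 = E3 81 93.
Offset 12: leading byte 0xC6 = 11000110 → 2-byte char #5 = C6 BE.
Leading byte 0xC6 = 11000110 matches 110xxxxx → 2-byte sequence.
Byte 1: 0xC6 = 11000110, payload 00110 (5 bits).
Byte 2: 0xBE = 10111110 (10xxxxxx ✓), payload 111110.
Concatenate: 00110111110 = 0x1BE (11 bits → U+01BE).

U+01BE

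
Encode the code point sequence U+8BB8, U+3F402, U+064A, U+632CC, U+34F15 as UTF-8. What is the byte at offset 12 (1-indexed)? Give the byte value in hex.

1-indexed offset 12 is 0-indexed offset 11.
U+8BB8 → 3-byte form E8 AE B8 at offsets 0–2.
U+3F402 → 4-byte form F0 BF 90 82 at offsets 3–6.
U+064A → 2-byte form D9 8A at offsets 7–8.
U+632CC → 4-byte form F1 A3 8B 8C at offsets 9–12.
Offset 11 falls in char 4's range; it's byte 3 of F1 A3 8B 8C = 0x8B.

0x8B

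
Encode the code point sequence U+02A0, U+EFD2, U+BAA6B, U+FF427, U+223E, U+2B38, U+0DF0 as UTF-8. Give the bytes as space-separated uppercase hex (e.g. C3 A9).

CA A0 EE BF 92 F2 BA A9 AB F3 BF 90 A7 E2 88 BE E2 AC B8 E0 B7 B0

U+02A0: 2-byte form → CA A0.
U+EFD2: 3-byte form → EE BF 92.
U+BAA6B: 4-byte form → F2 BA A9 AB.
U+FF427: 4-byte form → F3 BF 90 A7.
U+223E: 3-byte form → E2 88 BE.
U+2B38: 3-byte form → E2 AC B8.
U+0DF0: 3-byte form → E0 B7 B0.
Concatenated (22 bytes): CA A0 EE BF 92 F2 BA A9 AB F3 BF 90 A7 E2 88 BE E2 AC B8 E0 B7 B0.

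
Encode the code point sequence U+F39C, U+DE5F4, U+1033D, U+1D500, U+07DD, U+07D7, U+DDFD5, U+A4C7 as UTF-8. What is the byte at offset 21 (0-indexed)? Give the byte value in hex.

U+F39C → 3-byte form EF 8E 9C at offsets 0–2.
U+DE5F4 → 4-byte form F3 9E 97 B4 at offsets 3–6.
U+1033D → 4-byte form F0 90 8C BD at offsets 7–10.
U+1D500 → 4-byte form F0 9D 94 80 at offsets 11–14.
U+07DD → 2-byte form DF 9D at offsets 15–16.
U+07D7 → 2-byte form DF 97 at offsets 17–18.
U+DDFD5 → 4-byte form F3 9D BF 95 at offsets 19–22.
Offset 21 falls in char 7's range; it's byte 3 of F3 9D BF 95 = 0xBF.

0xBF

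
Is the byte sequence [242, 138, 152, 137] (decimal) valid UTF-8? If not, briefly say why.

valid

Leading byte 0xF2 = 11110010 → 4-byte form.
Continuation bytes 0x8A=10001010, 0x98=10011000, 0x89=10001001 all match 10xxxxxx.
Decoded value 0x8A609 is ≥ 0x10000 (shortest form) and not a surrogate.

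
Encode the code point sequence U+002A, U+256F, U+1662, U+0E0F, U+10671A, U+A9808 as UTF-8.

2A E2 95 AF E1 99 A2 E0 B8 8F F4 86 9C 9A F2 A9 A0 88

U+002A: 1-byte form → 2A.
U+256F: 3-byte form → E2 95 AF.
U+1662: 3-byte form → E1 99 A2.
U+0E0F: 3-byte form → E0 B8 8F.
U+10671A: 4-byte form → F4 86 9C 9A.
U+A9808: 4-byte form → F2 A9 A0 88.
Concatenated (18 bytes): 2A E2 95 AF E1 99 A2 E0 B8 8F F4 86 9C 9A F2 A9 A0 88.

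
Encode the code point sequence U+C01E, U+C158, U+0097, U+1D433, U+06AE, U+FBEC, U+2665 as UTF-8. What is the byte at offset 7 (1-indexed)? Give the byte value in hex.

0xC2

1-indexed offset 7 is 0-indexed offset 6.
U+C01E → 3-byte form EC 80 9E at offsets 0–2.
U+C158 → 3-byte form EC 85 98 at offsets 3–5.
U+0097 → 2-byte form C2 97 at offsets 6–7.
Offset 6 falls in char 3's range; it's byte 1 of C2 97 = 0xC2.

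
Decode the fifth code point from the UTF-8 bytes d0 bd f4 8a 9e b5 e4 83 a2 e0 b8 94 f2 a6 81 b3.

U+A6073

Offset 0: leading byte 0xD0 = 11010000 → 2-byte char #1 = D0 BD.
Offset 2: leading byte 0xF4 = 11110100 → 4-byte char #2 = F4 8A 9E B5.
Offset 6: leading byte 0xE4 = 11100100 → 3-byte char #3 = E4 83 A2.
Offset 9: leading byte 0xE0 = 11100000 → 3-byte char #4 = E0 B8 94.
Offset 12: leading byte 0xF2 = 11110010 → 4-byte char #5 = F2 A6 81 B3.
Leading byte 0xF2 = 11110010 matches 11110xxx → 4-byte sequence.
Byte 1: 0xF2 = 11110010, payload 010 (3 bits).
Byte 2: 0xA6 = 10100110 (10xxxxxx ✓), payload 100110.
Byte 3: 0x81 = 10000001 (10xxxxxx ✓), payload 000001.
Byte 4: 0xB3 = 10110011 (10xxxxxx ✓), payload 110011.
Concatenate: 010100110000001110011 = 0xA6073 (21 bits → U+A6073).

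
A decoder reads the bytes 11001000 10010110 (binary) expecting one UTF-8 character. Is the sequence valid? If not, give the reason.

valid

Leading byte 0xC8 = 11001000 → 2-byte form.
Continuation bytes 0x96=10010110 all match 10xxxxxx.
Decoded value 0x216 is ≥ 0x80 (shortest form) and not a surrogate.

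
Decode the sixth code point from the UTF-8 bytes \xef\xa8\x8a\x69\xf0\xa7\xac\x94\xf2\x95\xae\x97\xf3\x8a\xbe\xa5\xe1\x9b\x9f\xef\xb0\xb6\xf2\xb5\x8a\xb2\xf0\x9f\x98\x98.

U+16DF

Offset 0: leading byte 0xEF = 11101111 → 3-byte char #1 = EF A8 8A.
Offset 3: leading byte 0x69 = 01101001 → 1-byte char #2 = 69.
Offset 4: leading byte 0xF0 = 11110000 → 4-byte char #3 = F0 A7 AC 94.
Offset 8: leading byte 0xF2 = 11110010 → 4-byte char #4 = F2 95 AE 97.
Offset 12: leading byte 0xF3 = 11110011 → 4-byte char #5 = F3 8A BE A5.
Offset 16: leading byte 0xE1 = 11100001 → 3-byte char #6 = E1 9B 9F.
Leading byte 0xE1 = 11100001 matches 1110xxxx → 3-byte sequence.
Byte 1: 0xE1 = 11100001, payload 0001 (4 bits).
Byte 2: 0x9B = 10011011 (10xxxxxx ✓), payload 011011.
Byte 3: 0x9F = 10011111 (10xxxxxx ✓), payload 011111.
Concatenate: 0001011011011111 = 0x16DF (16 bits → U+16DF).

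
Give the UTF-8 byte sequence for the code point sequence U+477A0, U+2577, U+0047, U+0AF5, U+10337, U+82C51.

F1 87 9E A0 E2 95 B7 47 E0 AB B5 F0 90 8C B7 F2 82 B1 91

U+477A0: 4-byte form → F1 87 9E A0.
U+2577: 3-byte form → E2 95 B7.
U+0047: 1-byte form → 47.
U+0AF5: 3-byte form → E0 AB B5.
U+10337: 4-byte form → F0 90 8C B7.
U+82C51: 4-byte form → F2 82 B1 91.
Concatenated (19 bytes): F1 87 9E A0 E2 95 B7 47 E0 AB B5 F0 90 8C B7 F2 82 B1 91.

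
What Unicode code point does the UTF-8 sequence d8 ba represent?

U+063A

Leading byte 0xD8 = 11011000 matches 110xxxxx → 2-byte sequence.
Byte 1: 0xD8 = 11011000, payload 11000 (5 bits).
Byte 2: 0xBA = 10111010 (10xxxxxx ✓), payload 111010.
Concatenate: 11000111010 = 0x63A (11 bits → U+063A).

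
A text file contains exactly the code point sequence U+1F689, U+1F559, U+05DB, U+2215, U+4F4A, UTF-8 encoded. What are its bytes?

F0 9F 9A 89 F0 9F 95 99 D7 9B E2 88 95 E4 BD 8A

U+1F689: 4-byte form → F0 9F 9A 89.
U+1F559: 4-byte form → F0 9F 95 99.
U+05DB: 2-byte form → D7 9B.
U+2215: 3-byte form → E2 88 95.
U+4F4A: 3-byte form → E4 BD 8A.
Concatenated (16 bytes): F0 9F 9A 89 F0 9F 95 99 D7 9B E2 88 95 E4 BD 8A.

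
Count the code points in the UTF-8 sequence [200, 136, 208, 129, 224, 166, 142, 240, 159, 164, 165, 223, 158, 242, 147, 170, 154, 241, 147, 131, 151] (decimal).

7

Byte at offset 0: 0xC8 = 11001000 → 2-byte char (#1). Advance 2.
Byte at offset 2: 0xD0 = 11010000 → 2-byte char (#2). Advance 2.
Byte at offset 4: 0xE0 = 11100000 → 3-byte char (#3). Advance 3.
Byte at offset 7: 0xF0 = 11110000 → 4-byte char (#4). Advance 4.
Byte at offset 11: 0xDF = 11011111 → 2-byte char (#5). Advance 2.
Byte at offset 13: 0xF2 = 11110010 → 4-byte char (#6). Advance 4.
Byte at offset 17: 0xF1 = 11110001 → 4-byte char (#7). Advance 4.
Reached end at offset 21 after 7 code points.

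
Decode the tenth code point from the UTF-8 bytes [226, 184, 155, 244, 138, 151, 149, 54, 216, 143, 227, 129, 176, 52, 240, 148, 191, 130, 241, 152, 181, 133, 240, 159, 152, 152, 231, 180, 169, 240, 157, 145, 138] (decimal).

U+7D29

Offset 0: leading byte 0xE2 = 11100010 → 3-byte char #1 = E2 B8 9B.
Offset 3: leading byte 0xF4 = 11110100 → 4-byte char #2 = F4 8A 97 95.
Offset 7: leading byte 0x36 = 00110110 → 1-byte char #3 = 36.
Offset 8: leading byte 0xD8 = 11011000 → 2-byte char #4 = D8 8F.
Offset 10: leading byte 0xE3 = 11100011 → 3-byte char #5 = E3 81 B0.
Offset 13: leading byte 0x34 = 00110100 → 1-byte char #6 = 34.
Offset 14: leading byte 0xF0 = 11110000 → 4-byte char #7 = F0 94 BF 82.
Offset 18: leading byte 0xF1 = 11110001 → 4-byte char #8 = F1 98 B5 85.
Offset 22: leading byte 0xF0 = 11110000 → 4-byte char #9 = F0 9F 98 98.
Offset 26: leading byte 0xE7 = 11100111 → 3-byte char #10 = E7 B4 A9.
Leading byte 0xE7 = 11100111 matches 1110xxxx → 3-byte sequence.
Byte 1: 0xE7 = 11100111, payload 0111 (4 bits).
Byte 2: 0xB4 = 10110100 (10xxxxxx ✓), payload 110100.
Byte 3: 0xA9 = 10101001 (10xxxxxx ✓), payload 101001.
Concatenate: 0111110100101001 = 0x7D29 (16 bits → U+7D29).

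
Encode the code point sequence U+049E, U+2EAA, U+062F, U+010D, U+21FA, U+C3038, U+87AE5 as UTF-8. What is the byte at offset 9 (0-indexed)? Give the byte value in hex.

U+049E → 2-byte form D2 9E at offsets 0–1.
U+2EAA → 3-byte form E2 BA AA at offsets 2–4.
U+062F → 2-byte form D8 AF at offsets 5–6.
U+010D → 2-byte form C4 8D at offsets 7–8.
U+21FA → 3-byte form E2 87 BA at offsets 9–11.
Offset 9 falls in char 5's range; it's byte 1 of E2 87 BA = 0xE2.

0xE2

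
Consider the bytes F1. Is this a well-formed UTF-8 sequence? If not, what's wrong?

invalid (sequence truncated)

Leading byte 0xF1 = 11110001 → 4-byte form, but only 1 byte is present.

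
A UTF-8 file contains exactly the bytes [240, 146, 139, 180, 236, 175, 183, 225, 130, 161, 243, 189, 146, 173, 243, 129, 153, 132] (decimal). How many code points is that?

Byte at offset 0: 0xF0 = 11110000 → 4-byte char (#1). Advance 4.
Byte at offset 4: 0xEC = 11101100 → 3-byte char (#2). Advance 3.
Byte at offset 7: 0xE1 = 11100001 → 3-byte char (#3). Advance 3.
Byte at offset 10: 0xF3 = 11110011 → 4-byte char (#4). Advance 4.
Byte at offset 14: 0xF3 = 11110011 → 4-byte char (#5). Advance 4.
Reached end at offset 18 after 5 code points.

5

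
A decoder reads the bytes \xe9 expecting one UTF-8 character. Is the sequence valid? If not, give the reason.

Leading byte 0xE9 = 11101001 → 3-byte form, but only 1 byte is present.

invalid (sequence truncated)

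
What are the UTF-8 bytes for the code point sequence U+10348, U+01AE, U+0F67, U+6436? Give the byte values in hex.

F0 90 8D 88 C6 AE E0 BD A7 E6 90 B6

U+10348: 4-byte form → F0 90 8D 88.
U+01AE: 2-byte form → C6 AE.
U+0F67: 3-byte form → E0 BD A7.
U+6436: 3-byte form → E6 90 B6.
Concatenated (12 bytes): F0 90 8D 88 C6 AE E0 BD A7 E6 90 B6.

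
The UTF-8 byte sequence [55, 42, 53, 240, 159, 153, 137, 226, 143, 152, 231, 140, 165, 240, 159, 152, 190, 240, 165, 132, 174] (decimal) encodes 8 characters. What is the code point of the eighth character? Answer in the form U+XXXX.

Offset 0: leading byte 0x37 = 00110111 → 1-byte char #1 = 37.
Offset 1: leading byte 0x2A = 00101010 → 1-byte char #2 = 2A.
Offset 2: leading byte 0x35 = 00110101 → 1-byte char #3 = 35.
Offset 3: leading byte 0xF0 = 11110000 → 4-byte char #4 = F0 9F 99 89.
Offset 7: leading byte 0xE2 = 11100010 → 3-byte char #5 = E2 8F 98.
Offset 10: leading byte 0xE7 = 11100111 → 3-byte char #6 = E7 8C A5.
Offset 13: leading byte 0xF0 = 11110000 → 4-byte char #7 = F0 9F 98 BE.
Offset 17: leading byte 0xF0 = 11110000 → 4-byte char #8 = F0 A5 84 AE.
Leading byte 0xF0 = 11110000 matches 11110xxx → 4-byte sequence.
Byte 1: 0xF0 = 11110000, payload 000 (3 bits).
Byte 2: 0xA5 = 10100101 (10xxxxxx ✓), payload 100101.
Byte 3: 0x84 = 10000100 (10xxxxxx ✓), payload 000100.
Byte 4: 0xAE = 10101110 (10xxxxxx ✓), payload 101110.
Concatenate: 000100101000100101110 = 0x2512E (21 bits → U+2512E).

U+2512E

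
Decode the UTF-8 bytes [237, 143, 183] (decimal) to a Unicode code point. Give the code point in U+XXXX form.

Leading byte 0xED = 11101101 matches 1110xxxx → 3-byte sequence.
Byte 1: 0xED = 11101101, payload 1101 (4 bits).
Byte 2: 0x8F = 10001111 (10xxxxxx ✓), payload 001111.
Byte 3: 0xB7 = 10110111 (10xxxxxx ✓), payload 110111.
Concatenate: 1101001111110111 = 0xD3F7 (16 bits → U+D3F7).

U+D3F7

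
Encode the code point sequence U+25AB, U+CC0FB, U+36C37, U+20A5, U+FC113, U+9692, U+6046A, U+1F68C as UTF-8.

U+25AB: 3-byte form → E2 96 AB.
U+CC0FB: 4-byte form → F3 8C 83 BB.
U+36C37: 4-byte form → F0 B6 B0 B7.
U+20A5: 3-byte form → E2 82 A5.
U+FC113: 4-byte form → F3 BC 84 93.
U+9692: 3-byte form → E9 9A 92.
U+6046A: 4-byte form → F1 A0 91 AA.
U+1F68C: 4-byte form → F0 9F 9A 8C.
Concatenated (29 bytes): E2 96 AB F3 8C 83 BB F0 B6 B0 B7 E2 82 A5 F3 BC 84 93 E9 9A 92 F1 A0 91 AA F0 9F 9A 8C.

E2 96 AB F3 8C 83 BB F0 B6 B0 B7 E2 82 A5 F3 BC 84 93 E9 9A 92 F1 A0 91 AA F0 9F 9A 8C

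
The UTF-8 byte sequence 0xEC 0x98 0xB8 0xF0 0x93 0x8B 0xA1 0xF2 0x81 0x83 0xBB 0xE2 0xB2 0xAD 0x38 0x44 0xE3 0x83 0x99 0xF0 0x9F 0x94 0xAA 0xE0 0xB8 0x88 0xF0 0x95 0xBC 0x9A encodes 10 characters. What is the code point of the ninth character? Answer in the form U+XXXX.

U+0E08

Offset 0: leading byte 0xEC = 11101100 → 3-byte char #1 = EC 98 B8.
Offset 3: leading byte 0xF0 = 11110000 → 4-byte char #2 = F0 93 8B A1.
Offset 7: leading byte 0xF2 = 11110010 → 4-byte char #3 = F2 81 83 BB.
Offset 11: leading byte 0xE2 = 11100010 → 3-byte char #4 = E2 B2 AD.
Offset 14: leading byte 0x38 = 00111000 → 1-byte char #5 = 38.
Offset 15: leading byte 0x44 = 01000100 → 1-byte char #6 = 44.
Offset 16: leading byte 0xE3 = 11100011 → 3-byte char #7 = E3 83 99.
Offset 19: leading byte 0xF0 = 11110000 → 4-byte char #8 = F0 9F 94 AA.
Offset 23: leading byte 0xE0 = 11100000 → 3-byte char #9 = E0 B8 88.
Leading byte 0xE0 = 11100000 matches 1110xxxx → 3-byte sequence.
Byte 1: 0xE0 = 11100000, payload 0000 (4 bits).
Byte 2: 0xB8 = 10111000 (10xxxxxx ✓), payload 111000.
Byte 3: 0x88 = 10001000 (10xxxxxx ✓), payload 001000.
Concatenate: 0000111000001000 = 0xE08 (16 bits → U+0E08).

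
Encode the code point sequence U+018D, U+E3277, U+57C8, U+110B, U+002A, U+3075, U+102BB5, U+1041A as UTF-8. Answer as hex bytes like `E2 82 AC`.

C6 8D F3 A3 89 B7 E5 9F 88 E1 84 8B 2A E3 81 B5 F4 82 AE B5 F0 90 90 9A

U+018D: 2-byte form → C6 8D.
U+E3277: 4-byte form → F3 A3 89 B7.
U+57C8: 3-byte form → E5 9F 88.
U+110B: 3-byte form → E1 84 8B.
U+002A: 1-byte form → 2A.
U+3075: 3-byte form → E3 81 B5.
U+102BB5: 4-byte form → F4 82 AE B5.
U+1041A: 4-byte form → F0 90 90 9A.
Concatenated (24 bytes): C6 8D F3 A3 89 B7 E5 9F 88 E1 84 8B 2A E3 81 B5 F4 82 AE B5 F0 90 90 9A.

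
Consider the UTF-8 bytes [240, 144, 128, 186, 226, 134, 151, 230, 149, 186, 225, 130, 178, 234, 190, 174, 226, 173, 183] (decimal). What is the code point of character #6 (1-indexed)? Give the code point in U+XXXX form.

U+2B77

Offset 0: leading byte 0xF0 = 11110000 → 4-byte char #1 = F0 90 80 BA.
Offset 4: leading byte 0xE2 = 11100010 → 3-byte char #2 = E2 86 97.
Offset 7: leading byte 0xE6 = 11100110 → 3-byte char #3 = E6 95 BA.
Offset 10: leading byte 0xE1 = 11100001 → 3-byte char #4 = E1 82 B2.
Offset 13: leading byte 0xEA = 11101010 → 3-byte char #5 = EA BE AE.
Offset 16: leading byte 0xE2 = 11100010 → 3-byte char #6 = E2 AD B7.
Leading byte 0xE2 = 11100010 matches 1110xxxx → 3-byte sequence.
Byte 1: 0xE2 = 11100010, payload 0010 (4 bits).
Byte 2: 0xAD = 10101101 (10xxxxxx ✓), payload 101101.
Byte 3: 0xB7 = 10110111 (10xxxxxx ✓), payload 110111.
Concatenate: 0010101101110111 = 0x2B77 (16 bits → U+2B77).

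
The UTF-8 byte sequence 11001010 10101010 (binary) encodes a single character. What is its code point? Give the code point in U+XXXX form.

U+02AA

Leading byte 0xCA = 11001010 matches 110xxxxx → 2-byte sequence.
Byte 1: 0xCA = 11001010, payload 01010 (5 bits).
Byte 2: 0xAA = 10101010 (10xxxxxx ✓), payload 101010.
Concatenate: 01010101010 = 0x2AA (11 bits → U+02AA).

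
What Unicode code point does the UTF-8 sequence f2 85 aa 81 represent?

U+85A81

Leading byte 0xF2 = 11110010 matches 11110xxx → 4-byte sequence.
Byte 1: 0xF2 = 11110010, payload 010 (3 bits).
Byte 2: 0x85 = 10000101 (10xxxxxx ✓), payload 000101.
Byte 3: 0xAA = 10101010 (10xxxxxx ✓), payload 101010.
Byte 4: 0x81 = 10000001 (10xxxxxx ✓), payload 000001.
Concatenate: 010000101101010000001 = 0x85A81 (21 bits → U+85A81).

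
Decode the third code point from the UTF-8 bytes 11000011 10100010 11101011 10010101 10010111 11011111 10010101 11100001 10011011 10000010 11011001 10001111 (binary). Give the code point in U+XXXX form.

Offset 0: leading byte 0xC3 = 11000011 → 2-byte char #1 = C3 A2.
Offset 2: leading byte 0xEB = 11101011 → 3-byte char #2 = EB 95 97.
Offset 5: leading byte 0xDF = 11011111 → 2-byte char #3 = DF 95.
Leading byte 0xDF = 11011111 matches 110xxxxx → 2-byte sequence.
Byte 1: 0xDF = 11011111, payload 11111 (5 bits).
Byte 2: 0x95 = 10010101 (10xxxxxx ✓), payload 010101.
Concatenate: 11111010101 = 0x7D5 (11 bits → U+07D5).

U+07D5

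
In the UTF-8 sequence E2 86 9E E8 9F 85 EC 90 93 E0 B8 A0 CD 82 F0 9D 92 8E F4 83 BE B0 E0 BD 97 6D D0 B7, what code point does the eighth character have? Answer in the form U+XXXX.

Offset 0: leading byte 0xE2 = 11100010 → 3-byte char #1 = E2 86 9E.
Offset 3: leading byte 0xE8 = 11101000 → 3-byte char #2 = E8 9F 85.
Offset 6: leading byte 0xEC = 11101100 → 3-byte char #3 = EC 90 93.
Offset 9: leading byte 0xE0 = 11100000 → 3-byte char #4 = E0 B8 A0.
Offset 12: leading byte 0xCD = 11001101 → 2-byte char #5 = CD 82.
Offset 14: leading byte 0xF0 = 11110000 → 4-byte char #6 = F0 9D 92 8E.
Offset 18: leading byte 0xF4 = 11110100 → 4-byte char #7 = F4 83 BE B0.
Offset 22: leading byte 0xE0 = 11100000 → 3-byte char #8 = E0 BD 97.
Leading byte 0xE0 = 11100000 matches 1110xxxx → 3-byte sequence.
Byte 1: 0xE0 = 11100000, payload 0000 (4 bits).
Byte 2: 0xBD = 10111101 (10xxxxxx ✓), payload 111101.
Byte 3: 0x97 = 10010111 (10xxxxxx ✓), payload 010111.
Concatenate: 0000111101010111 = 0xF57 (16 bits → U+0F57).

U+0F57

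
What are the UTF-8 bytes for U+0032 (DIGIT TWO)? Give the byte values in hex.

32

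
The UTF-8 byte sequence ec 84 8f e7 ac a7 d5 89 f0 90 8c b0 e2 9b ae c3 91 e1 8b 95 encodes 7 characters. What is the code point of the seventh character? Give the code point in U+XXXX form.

Offset 0: leading byte 0xEC = 11101100 → 3-byte char #1 = EC 84 8F.
Offset 3: leading byte 0xE7 = 11100111 → 3-byte char #2 = E7 AC A7.
Offset 6: leading byte 0xD5 = 11010101 → 2-byte char #3 = D5 89.
Offset 8: leading byte 0xF0 = 11110000 → 4-byte char #4 = F0 90 8C B0.
Offset 12: leading byte 0xE2 = 11100010 → 3-byte char #5 = E2 9B AE.
Offset 15: leading byte 0xC3 = 11000011 → 2-byte char #6 = C3 91.
Offset 17: leading byte 0xE1 = 11100001 → 3-byte char #7 = E1 8B 95.
Leading byte 0xE1 = 11100001 matches 1110xxxx → 3-byte sequence.
Byte 1: 0xE1 = 11100001, payload 0001 (4 bits).
Byte 2: 0x8B = 10001011 (10xxxxxx ✓), payload 001011.
Byte 3: 0x95 = 10010101 (10xxxxxx ✓), payload 010101.
Concatenate: 0001001011010101 = 0x12D5 (16 bits → U+12D5).

U+12D5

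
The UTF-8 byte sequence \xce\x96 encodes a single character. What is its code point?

Leading byte 0xCE = 11001110 matches 110xxxxx → 2-byte sequence.
Byte 1: 0xCE = 11001110, payload 01110 (5 bits).
Byte 2: 0x96 = 10010110 (10xxxxxx ✓), payload 010110.
Concatenate: 01110010110 = 0x396 (11 bits → U+0396).

U+0396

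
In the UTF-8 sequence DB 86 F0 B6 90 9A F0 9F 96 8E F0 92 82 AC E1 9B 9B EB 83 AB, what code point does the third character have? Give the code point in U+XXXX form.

Offset 0: leading byte 0xDB = 11011011 → 2-byte char #1 = DB 86.
Offset 2: leading byte 0xF0 = 11110000 → 4-byte char #2 = F0 B6 90 9A.
Offset 6: leading byte 0xF0 = 11110000 → 4-byte char #3 = F0 9F 96 8E.
Leading byte 0xF0 = 11110000 matches 11110xxx → 4-byte sequence.
Byte 1: 0xF0 = 11110000, payload 000 (3 bits).
Byte 2: 0x9F = 10011111 (10xxxxxx ✓), payload 011111.
Byte 3: 0x96 = 10010110 (10xxxxxx ✓), payload 010110.
Byte 4: 0x8E = 10001110 (10xxxxxx ✓), payload 001110.
Concatenate: 000011111010110001110 = 0x1F58E (21 bits → U+1F58E).

U+1F58E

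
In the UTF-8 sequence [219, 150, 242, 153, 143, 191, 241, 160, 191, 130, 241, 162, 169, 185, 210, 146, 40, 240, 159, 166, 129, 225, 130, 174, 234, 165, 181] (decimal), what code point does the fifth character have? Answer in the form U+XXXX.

Offset 0: leading byte 0xDB = 11011011 → 2-byte char #1 = DB 96.
Offset 2: leading byte 0xF2 = 11110010 → 4-byte char #2 = F2 99 8F BF.
Offset 6: leading byte 0xF1 = 11110001 → 4-byte char #3 = F1 A0 BF 82.
Offset 10: leading byte 0xF1 = 11110001 → 4-byte char #4 = F1 A2 A9 B9.
Offset 14: leading byte 0xD2 = 11010010 → 2-byte char #5 = D2 92.
Leading byte 0xD2 = 11010010 matches 110xxxxx → 2-byte sequence.
Byte 1: 0xD2 = 11010010, payload 10010 (5 bits).
Byte 2: 0x92 = 10010010 (10xxxxxx ✓), payload 010010.
Concatenate: 10010010010 = 0x492 (11 bits → U+0492).

U+0492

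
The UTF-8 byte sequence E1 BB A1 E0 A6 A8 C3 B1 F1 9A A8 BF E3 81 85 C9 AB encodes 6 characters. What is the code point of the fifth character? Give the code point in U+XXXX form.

Offset 0: leading byte 0xE1 = 11100001 → 3-byte char #1 = E1 BB A1.
Offset 3: leading byte 0xE0 = 11100000 → 3-byte char #2 = E0 A6 A8.
Offset 6: leading byte 0xC3 = 11000011 → 2-byte char #3 = C3 B1.
Offset 8: leading byte 0xF1 = 11110001 → 4-byte char #4 = F1 9A A8 BF.
Offset 12: leading byte 0xE3 = 11100011 → 3-byte char #5 = E3 81 85.
Leading byte 0xE3 = 11100011 matches 1110xxxx → 3-byte sequence.
Byte 1: 0xE3 = 11100011, payload 0011 (4 bits).
Byte 2: 0x81 = 10000001 (10xxxxxx ✓), payload 000001.
Byte 3: 0x85 = 10000101 (10xxxxxx ✓), payload 000101.
Concatenate: 0011000001000101 = 0x3045 (16 bits → U+3045).

U+3045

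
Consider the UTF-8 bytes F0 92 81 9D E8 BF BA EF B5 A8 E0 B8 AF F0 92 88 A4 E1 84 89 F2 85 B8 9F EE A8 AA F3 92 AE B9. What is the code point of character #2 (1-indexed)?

Offset 0: leading byte 0xF0 = 11110000 → 4-byte char #1 = F0 92 81 9D.
Offset 4: leading byte 0xE8 = 11101000 → 3-byte char #2 = E8 BF BA.
Leading byte 0xE8 = 11101000 matches 1110xxxx → 3-byte sequence.
Byte 1: 0xE8 = 11101000, payload 1000 (4 bits).
Byte 2: 0xBF = 10111111 (10xxxxxx ✓), payload 111111.
Byte 3: 0xBA = 10111010 (10xxxxxx ✓), payload 111010.
Concatenate: 1000111111111010 = 0x8FFA (16 bits → U+8FFA).

U+8FFA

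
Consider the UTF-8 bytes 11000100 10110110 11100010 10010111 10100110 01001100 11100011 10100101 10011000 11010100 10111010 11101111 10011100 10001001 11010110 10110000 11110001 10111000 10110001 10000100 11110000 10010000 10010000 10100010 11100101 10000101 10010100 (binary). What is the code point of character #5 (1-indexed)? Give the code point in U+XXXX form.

U+053A

Offset 0: leading byte 0xC4 = 11000100 → 2-byte char #1 = C4 B6.
Offset 2: leading byte 0xE2 = 11100010 → 3-byte char #2 = E2 97 A6.
Offset 5: leading byte 0x4C = 01001100 → 1-byte char #3 = 4C.
Offset 6: leading byte 0xE3 = 11100011 → 3-byte char #4 = E3 A5 98.
Offset 9: leading byte 0xD4 = 11010100 → 2-byte char #5 = D4 BA.
Leading byte 0xD4 = 11010100 matches 110xxxxx → 2-byte sequence.
Byte 1: 0xD4 = 11010100, payload 10100 (5 bits).
Byte 2: 0xBA = 10111010 (10xxxxxx ✓), payload 111010.
Concatenate: 10100111010 = 0x53A (11 bits → U+053A).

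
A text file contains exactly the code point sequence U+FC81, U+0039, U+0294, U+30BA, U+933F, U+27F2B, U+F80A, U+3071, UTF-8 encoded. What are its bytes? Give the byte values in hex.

EF B2 81 39 CA 94 E3 82 BA E9 8C BF F0 A7 BC AB EF A0 8A E3 81 B1

U+FC81: 3-byte form → EF B2 81.
U+0039: 1-byte form → 39.
U+0294: 2-byte form → CA 94.
U+30BA: 3-byte form → E3 82 BA.
U+933F: 3-byte form → E9 8C BF.
U+27F2B: 4-byte form → F0 A7 BC AB.
U+F80A: 3-byte form → EF A0 8A.
U+3071: 3-byte form → E3 81 B1.
Concatenated (22 bytes): EF B2 81 39 CA 94 E3 82 BA E9 8C BF F0 A7 BC AB EF A0 8A E3 81 B1.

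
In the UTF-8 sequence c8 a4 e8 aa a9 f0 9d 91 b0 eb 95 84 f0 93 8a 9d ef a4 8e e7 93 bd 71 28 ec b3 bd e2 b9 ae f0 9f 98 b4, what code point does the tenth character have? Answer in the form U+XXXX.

U+CCFD

Offset 0: leading byte 0xC8 = 11001000 → 2-byte char #1 = C8 A4.
Offset 2: leading byte 0xE8 = 11101000 → 3-byte char #2 = E8 AA A9.
Offset 5: leading byte 0xF0 = 11110000 → 4-byte char #3 = F0 9D 91 B0.
Offset 9: leading byte 0xEB = 11101011 → 3-byte char #4 = EB 95 84.
Offset 12: leading byte 0xF0 = 11110000 → 4-byte char #5 = F0 93 8A 9D.
Offset 16: leading byte 0xEF = 11101111 → 3-byte char #6 = EF A4 8E.
Offset 19: leading byte 0xE7 = 11100111 → 3-byte char #7 = E7 93 BD.
Offset 22: leading byte 0x71 = 01110001 → 1-byte char #8 = 71.
Offset 23: leading byte 0x28 = 00101000 → 1-byte char #9 = 28.
Offset 24: leading byte 0xEC = 11101100 → 3-byte char #10 = EC B3 BD.
Leading byte 0xEC = 11101100 matches 1110xxxx → 3-byte sequence.
Byte 1: 0xEC = 11101100, payload 1100 (4 bits).
Byte 2: 0xB3 = 10110011 (10xxxxxx ✓), payload 110011.
Byte 3: 0xBD = 10111101 (10xxxxxx ✓), payload 111101.
Concatenate: 1100110011111101 = 0xCCFD (16 bits → U+CCFD).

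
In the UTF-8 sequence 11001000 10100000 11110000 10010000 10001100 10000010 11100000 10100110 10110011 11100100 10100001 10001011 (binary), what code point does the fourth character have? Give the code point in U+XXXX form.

U+484B

Offset 0: leading byte 0xC8 = 11001000 → 2-byte char #1 = C8 A0.
Offset 2: leading byte 0xF0 = 11110000 → 4-byte char #2 = F0 90 8C 82.
Offset 6: leading byte 0xE0 = 11100000 → 3-byte char #3 = E0 A6 B3.
Offset 9: leading byte 0xE4 = 11100100 → 3-byte char #4 = E4 A1 8B.
Leading byte 0xE4 = 11100100 matches 1110xxxx → 3-byte sequence.
Byte 1: 0xE4 = 11100100, payload 0100 (4 bits).
Byte 2: 0xA1 = 10100001 (10xxxxxx ✓), payload 100001.
Byte 3: 0x8B = 10001011 (10xxxxxx ✓), payload 001011.
Concatenate: 0100100001001011 = 0x484B (16 bits → U+484B).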